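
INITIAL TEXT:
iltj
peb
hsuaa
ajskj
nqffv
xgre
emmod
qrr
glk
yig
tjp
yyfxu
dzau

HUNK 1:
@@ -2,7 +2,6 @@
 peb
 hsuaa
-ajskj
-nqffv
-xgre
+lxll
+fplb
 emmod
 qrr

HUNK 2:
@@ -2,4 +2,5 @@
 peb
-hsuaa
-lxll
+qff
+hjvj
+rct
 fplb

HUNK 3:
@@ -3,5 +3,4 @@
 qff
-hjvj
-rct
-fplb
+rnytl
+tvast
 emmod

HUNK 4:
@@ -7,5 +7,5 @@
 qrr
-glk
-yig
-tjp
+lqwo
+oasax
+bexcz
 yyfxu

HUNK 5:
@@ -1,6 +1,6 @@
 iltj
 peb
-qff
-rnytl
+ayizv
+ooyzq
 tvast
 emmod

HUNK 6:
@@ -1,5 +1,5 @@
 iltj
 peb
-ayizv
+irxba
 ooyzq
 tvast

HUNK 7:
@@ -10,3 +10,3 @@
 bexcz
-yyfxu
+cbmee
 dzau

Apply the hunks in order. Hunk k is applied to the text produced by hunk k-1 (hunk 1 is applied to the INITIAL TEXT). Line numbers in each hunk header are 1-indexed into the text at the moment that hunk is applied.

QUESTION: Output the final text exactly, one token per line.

Hunk 1: at line 2 remove [ajskj,nqffv,xgre] add [lxll,fplb] -> 12 lines: iltj peb hsuaa lxll fplb emmod qrr glk yig tjp yyfxu dzau
Hunk 2: at line 2 remove [hsuaa,lxll] add [qff,hjvj,rct] -> 13 lines: iltj peb qff hjvj rct fplb emmod qrr glk yig tjp yyfxu dzau
Hunk 3: at line 3 remove [hjvj,rct,fplb] add [rnytl,tvast] -> 12 lines: iltj peb qff rnytl tvast emmod qrr glk yig tjp yyfxu dzau
Hunk 4: at line 7 remove [glk,yig,tjp] add [lqwo,oasax,bexcz] -> 12 lines: iltj peb qff rnytl tvast emmod qrr lqwo oasax bexcz yyfxu dzau
Hunk 5: at line 1 remove [qff,rnytl] add [ayizv,ooyzq] -> 12 lines: iltj peb ayizv ooyzq tvast emmod qrr lqwo oasax bexcz yyfxu dzau
Hunk 6: at line 1 remove [ayizv] add [irxba] -> 12 lines: iltj peb irxba ooyzq tvast emmod qrr lqwo oasax bexcz yyfxu dzau
Hunk 7: at line 10 remove [yyfxu] add [cbmee] -> 12 lines: iltj peb irxba ooyzq tvast emmod qrr lqwo oasax bexcz cbmee dzau

Answer: iltj
peb
irxba
ooyzq
tvast
emmod
qrr
lqwo
oasax
bexcz
cbmee
dzau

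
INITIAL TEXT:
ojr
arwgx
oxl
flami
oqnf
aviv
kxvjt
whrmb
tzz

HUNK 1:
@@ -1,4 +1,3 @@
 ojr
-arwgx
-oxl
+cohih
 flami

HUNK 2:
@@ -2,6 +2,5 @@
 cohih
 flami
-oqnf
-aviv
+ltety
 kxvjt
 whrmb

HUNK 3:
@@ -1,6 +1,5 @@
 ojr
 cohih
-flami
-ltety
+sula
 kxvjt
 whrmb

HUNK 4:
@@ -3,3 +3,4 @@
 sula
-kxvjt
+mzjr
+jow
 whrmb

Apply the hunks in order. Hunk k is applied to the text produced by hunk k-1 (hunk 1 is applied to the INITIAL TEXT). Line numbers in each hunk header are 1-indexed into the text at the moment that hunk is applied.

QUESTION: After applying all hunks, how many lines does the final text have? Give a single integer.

Answer: 7

Derivation:
Hunk 1: at line 1 remove [arwgx,oxl] add [cohih] -> 8 lines: ojr cohih flami oqnf aviv kxvjt whrmb tzz
Hunk 2: at line 2 remove [oqnf,aviv] add [ltety] -> 7 lines: ojr cohih flami ltety kxvjt whrmb tzz
Hunk 3: at line 1 remove [flami,ltety] add [sula] -> 6 lines: ojr cohih sula kxvjt whrmb tzz
Hunk 4: at line 3 remove [kxvjt] add [mzjr,jow] -> 7 lines: ojr cohih sula mzjr jow whrmb tzz
Final line count: 7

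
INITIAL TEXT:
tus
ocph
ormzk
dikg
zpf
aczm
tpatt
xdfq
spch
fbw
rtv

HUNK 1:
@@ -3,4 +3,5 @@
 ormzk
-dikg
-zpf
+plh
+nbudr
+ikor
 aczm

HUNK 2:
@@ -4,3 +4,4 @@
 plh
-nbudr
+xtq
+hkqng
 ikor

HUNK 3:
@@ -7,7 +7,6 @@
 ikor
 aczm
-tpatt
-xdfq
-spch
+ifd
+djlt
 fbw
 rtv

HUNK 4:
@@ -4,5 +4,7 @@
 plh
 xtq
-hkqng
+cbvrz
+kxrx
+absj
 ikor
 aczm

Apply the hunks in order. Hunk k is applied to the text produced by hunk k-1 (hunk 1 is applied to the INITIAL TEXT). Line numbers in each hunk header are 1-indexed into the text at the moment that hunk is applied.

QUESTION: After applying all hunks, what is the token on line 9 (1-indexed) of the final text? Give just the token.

Hunk 1: at line 3 remove [dikg,zpf] add [plh,nbudr,ikor] -> 12 lines: tus ocph ormzk plh nbudr ikor aczm tpatt xdfq spch fbw rtv
Hunk 2: at line 4 remove [nbudr] add [xtq,hkqng] -> 13 lines: tus ocph ormzk plh xtq hkqng ikor aczm tpatt xdfq spch fbw rtv
Hunk 3: at line 7 remove [tpatt,xdfq,spch] add [ifd,djlt] -> 12 lines: tus ocph ormzk plh xtq hkqng ikor aczm ifd djlt fbw rtv
Hunk 4: at line 4 remove [hkqng] add [cbvrz,kxrx,absj] -> 14 lines: tus ocph ormzk plh xtq cbvrz kxrx absj ikor aczm ifd djlt fbw rtv
Final line 9: ikor

Answer: ikor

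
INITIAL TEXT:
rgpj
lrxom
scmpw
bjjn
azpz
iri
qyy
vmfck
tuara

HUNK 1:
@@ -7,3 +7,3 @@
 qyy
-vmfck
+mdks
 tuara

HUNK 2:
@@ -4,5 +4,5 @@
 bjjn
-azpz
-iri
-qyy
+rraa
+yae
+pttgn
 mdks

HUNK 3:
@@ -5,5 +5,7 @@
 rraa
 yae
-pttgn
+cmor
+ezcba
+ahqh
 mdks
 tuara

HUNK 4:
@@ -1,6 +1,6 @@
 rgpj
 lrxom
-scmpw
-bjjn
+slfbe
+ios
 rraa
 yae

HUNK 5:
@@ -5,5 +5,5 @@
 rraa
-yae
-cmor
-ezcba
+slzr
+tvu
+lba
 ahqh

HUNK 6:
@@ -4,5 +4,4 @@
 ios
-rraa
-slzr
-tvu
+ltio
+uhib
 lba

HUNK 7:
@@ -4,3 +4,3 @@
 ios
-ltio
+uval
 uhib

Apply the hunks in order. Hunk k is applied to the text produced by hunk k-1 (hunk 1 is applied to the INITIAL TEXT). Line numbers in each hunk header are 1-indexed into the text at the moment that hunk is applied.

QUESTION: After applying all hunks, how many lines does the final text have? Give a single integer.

Answer: 10

Derivation:
Hunk 1: at line 7 remove [vmfck] add [mdks] -> 9 lines: rgpj lrxom scmpw bjjn azpz iri qyy mdks tuara
Hunk 2: at line 4 remove [azpz,iri,qyy] add [rraa,yae,pttgn] -> 9 lines: rgpj lrxom scmpw bjjn rraa yae pttgn mdks tuara
Hunk 3: at line 5 remove [pttgn] add [cmor,ezcba,ahqh] -> 11 lines: rgpj lrxom scmpw bjjn rraa yae cmor ezcba ahqh mdks tuara
Hunk 4: at line 1 remove [scmpw,bjjn] add [slfbe,ios] -> 11 lines: rgpj lrxom slfbe ios rraa yae cmor ezcba ahqh mdks tuara
Hunk 5: at line 5 remove [yae,cmor,ezcba] add [slzr,tvu,lba] -> 11 lines: rgpj lrxom slfbe ios rraa slzr tvu lba ahqh mdks tuara
Hunk 6: at line 4 remove [rraa,slzr,tvu] add [ltio,uhib] -> 10 lines: rgpj lrxom slfbe ios ltio uhib lba ahqh mdks tuara
Hunk 7: at line 4 remove [ltio] add [uval] -> 10 lines: rgpj lrxom slfbe ios uval uhib lba ahqh mdks tuara
Final line count: 10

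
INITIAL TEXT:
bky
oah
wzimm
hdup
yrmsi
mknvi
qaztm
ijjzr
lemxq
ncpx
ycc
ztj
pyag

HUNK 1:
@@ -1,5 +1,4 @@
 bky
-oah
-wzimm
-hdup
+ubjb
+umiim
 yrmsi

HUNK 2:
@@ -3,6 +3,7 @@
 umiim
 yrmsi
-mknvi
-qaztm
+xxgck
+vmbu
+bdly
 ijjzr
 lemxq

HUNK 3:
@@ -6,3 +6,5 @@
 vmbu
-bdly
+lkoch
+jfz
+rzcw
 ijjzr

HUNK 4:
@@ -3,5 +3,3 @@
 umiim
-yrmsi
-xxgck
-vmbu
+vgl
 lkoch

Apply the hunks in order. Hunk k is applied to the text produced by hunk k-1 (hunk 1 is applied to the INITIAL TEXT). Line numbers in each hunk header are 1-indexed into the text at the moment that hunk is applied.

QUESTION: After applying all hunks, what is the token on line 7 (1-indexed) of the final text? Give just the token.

Answer: rzcw

Derivation:
Hunk 1: at line 1 remove [oah,wzimm,hdup] add [ubjb,umiim] -> 12 lines: bky ubjb umiim yrmsi mknvi qaztm ijjzr lemxq ncpx ycc ztj pyag
Hunk 2: at line 3 remove [mknvi,qaztm] add [xxgck,vmbu,bdly] -> 13 lines: bky ubjb umiim yrmsi xxgck vmbu bdly ijjzr lemxq ncpx ycc ztj pyag
Hunk 3: at line 6 remove [bdly] add [lkoch,jfz,rzcw] -> 15 lines: bky ubjb umiim yrmsi xxgck vmbu lkoch jfz rzcw ijjzr lemxq ncpx ycc ztj pyag
Hunk 4: at line 3 remove [yrmsi,xxgck,vmbu] add [vgl] -> 13 lines: bky ubjb umiim vgl lkoch jfz rzcw ijjzr lemxq ncpx ycc ztj pyag
Final line 7: rzcw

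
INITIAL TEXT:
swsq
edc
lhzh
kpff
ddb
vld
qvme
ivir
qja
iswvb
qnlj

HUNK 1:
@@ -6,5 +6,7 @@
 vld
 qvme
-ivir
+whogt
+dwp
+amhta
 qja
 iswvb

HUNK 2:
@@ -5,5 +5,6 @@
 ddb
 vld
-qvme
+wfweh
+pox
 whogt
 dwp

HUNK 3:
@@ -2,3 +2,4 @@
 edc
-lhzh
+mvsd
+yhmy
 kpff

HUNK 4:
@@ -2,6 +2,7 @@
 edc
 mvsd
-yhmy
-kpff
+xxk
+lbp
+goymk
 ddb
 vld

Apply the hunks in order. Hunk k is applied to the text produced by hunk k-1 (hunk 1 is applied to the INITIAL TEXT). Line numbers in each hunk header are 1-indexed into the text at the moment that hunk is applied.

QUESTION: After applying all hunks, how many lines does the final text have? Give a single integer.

Answer: 16

Derivation:
Hunk 1: at line 6 remove [ivir] add [whogt,dwp,amhta] -> 13 lines: swsq edc lhzh kpff ddb vld qvme whogt dwp amhta qja iswvb qnlj
Hunk 2: at line 5 remove [qvme] add [wfweh,pox] -> 14 lines: swsq edc lhzh kpff ddb vld wfweh pox whogt dwp amhta qja iswvb qnlj
Hunk 3: at line 2 remove [lhzh] add [mvsd,yhmy] -> 15 lines: swsq edc mvsd yhmy kpff ddb vld wfweh pox whogt dwp amhta qja iswvb qnlj
Hunk 4: at line 2 remove [yhmy,kpff] add [xxk,lbp,goymk] -> 16 lines: swsq edc mvsd xxk lbp goymk ddb vld wfweh pox whogt dwp amhta qja iswvb qnlj
Final line count: 16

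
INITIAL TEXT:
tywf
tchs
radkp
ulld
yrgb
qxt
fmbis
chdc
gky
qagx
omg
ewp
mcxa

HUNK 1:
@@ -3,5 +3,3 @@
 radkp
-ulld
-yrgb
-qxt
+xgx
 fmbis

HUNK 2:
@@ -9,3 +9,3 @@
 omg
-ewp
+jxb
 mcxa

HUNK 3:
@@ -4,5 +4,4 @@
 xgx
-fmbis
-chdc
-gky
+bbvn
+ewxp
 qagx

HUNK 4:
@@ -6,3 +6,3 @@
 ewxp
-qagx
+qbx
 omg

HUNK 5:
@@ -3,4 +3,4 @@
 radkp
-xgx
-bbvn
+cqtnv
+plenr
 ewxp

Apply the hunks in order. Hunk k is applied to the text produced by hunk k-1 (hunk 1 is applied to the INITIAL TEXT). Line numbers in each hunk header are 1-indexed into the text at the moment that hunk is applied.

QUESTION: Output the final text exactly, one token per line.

Answer: tywf
tchs
radkp
cqtnv
plenr
ewxp
qbx
omg
jxb
mcxa

Derivation:
Hunk 1: at line 3 remove [ulld,yrgb,qxt] add [xgx] -> 11 lines: tywf tchs radkp xgx fmbis chdc gky qagx omg ewp mcxa
Hunk 2: at line 9 remove [ewp] add [jxb] -> 11 lines: tywf tchs radkp xgx fmbis chdc gky qagx omg jxb mcxa
Hunk 3: at line 4 remove [fmbis,chdc,gky] add [bbvn,ewxp] -> 10 lines: tywf tchs radkp xgx bbvn ewxp qagx omg jxb mcxa
Hunk 4: at line 6 remove [qagx] add [qbx] -> 10 lines: tywf tchs radkp xgx bbvn ewxp qbx omg jxb mcxa
Hunk 5: at line 3 remove [xgx,bbvn] add [cqtnv,plenr] -> 10 lines: tywf tchs radkp cqtnv plenr ewxp qbx omg jxb mcxa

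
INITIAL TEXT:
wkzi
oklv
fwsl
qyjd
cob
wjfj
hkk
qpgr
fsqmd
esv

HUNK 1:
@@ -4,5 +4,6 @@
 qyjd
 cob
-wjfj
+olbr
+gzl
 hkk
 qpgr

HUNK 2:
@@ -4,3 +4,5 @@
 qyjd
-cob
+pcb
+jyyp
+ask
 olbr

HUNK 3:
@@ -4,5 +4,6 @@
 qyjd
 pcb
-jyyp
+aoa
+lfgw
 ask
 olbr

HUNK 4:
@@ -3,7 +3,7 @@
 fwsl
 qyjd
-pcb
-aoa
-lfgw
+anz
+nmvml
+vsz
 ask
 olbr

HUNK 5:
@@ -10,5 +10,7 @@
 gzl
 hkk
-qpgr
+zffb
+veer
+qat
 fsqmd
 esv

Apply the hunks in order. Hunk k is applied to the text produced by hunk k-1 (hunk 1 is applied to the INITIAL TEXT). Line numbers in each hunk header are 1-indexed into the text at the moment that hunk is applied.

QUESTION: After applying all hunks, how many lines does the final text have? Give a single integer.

Answer: 16

Derivation:
Hunk 1: at line 4 remove [wjfj] add [olbr,gzl] -> 11 lines: wkzi oklv fwsl qyjd cob olbr gzl hkk qpgr fsqmd esv
Hunk 2: at line 4 remove [cob] add [pcb,jyyp,ask] -> 13 lines: wkzi oklv fwsl qyjd pcb jyyp ask olbr gzl hkk qpgr fsqmd esv
Hunk 3: at line 4 remove [jyyp] add [aoa,lfgw] -> 14 lines: wkzi oklv fwsl qyjd pcb aoa lfgw ask olbr gzl hkk qpgr fsqmd esv
Hunk 4: at line 3 remove [pcb,aoa,lfgw] add [anz,nmvml,vsz] -> 14 lines: wkzi oklv fwsl qyjd anz nmvml vsz ask olbr gzl hkk qpgr fsqmd esv
Hunk 5: at line 10 remove [qpgr] add [zffb,veer,qat] -> 16 lines: wkzi oklv fwsl qyjd anz nmvml vsz ask olbr gzl hkk zffb veer qat fsqmd esv
Final line count: 16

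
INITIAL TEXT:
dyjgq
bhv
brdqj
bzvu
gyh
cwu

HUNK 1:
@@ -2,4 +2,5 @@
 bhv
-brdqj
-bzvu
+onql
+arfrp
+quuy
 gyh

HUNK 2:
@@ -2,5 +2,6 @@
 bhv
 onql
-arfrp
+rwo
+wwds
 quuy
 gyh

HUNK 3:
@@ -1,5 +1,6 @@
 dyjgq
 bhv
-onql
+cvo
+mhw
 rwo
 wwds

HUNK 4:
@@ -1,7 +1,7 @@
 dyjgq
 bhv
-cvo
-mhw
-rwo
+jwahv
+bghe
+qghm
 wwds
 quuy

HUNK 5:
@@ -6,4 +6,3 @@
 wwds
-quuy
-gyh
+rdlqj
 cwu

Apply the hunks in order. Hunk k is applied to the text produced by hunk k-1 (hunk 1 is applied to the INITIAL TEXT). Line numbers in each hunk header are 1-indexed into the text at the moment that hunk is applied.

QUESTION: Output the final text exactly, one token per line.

Answer: dyjgq
bhv
jwahv
bghe
qghm
wwds
rdlqj
cwu

Derivation:
Hunk 1: at line 2 remove [brdqj,bzvu] add [onql,arfrp,quuy] -> 7 lines: dyjgq bhv onql arfrp quuy gyh cwu
Hunk 2: at line 2 remove [arfrp] add [rwo,wwds] -> 8 lines: dyjgq bhv onql rwo wwds quuy gyh cwu
Hunk 3: at line 1 remove [onql] add [cvo,mhw] -> 9 lines: dyjgq bhv cvo mhw rwo wwds quuy gyh cwu
Hunk 4: at line 1 remove [cvo,mhw,rwo] add [jwahv,bghe,qghm] -> 9 lines: dyjgq bhv jwahv bghe qghm wwds quuy gyh cwu
Hunk 5: at line 6 remove [quuy,gyh] add [rdlqj] -> 8 lines: dyjgq bhv jwahv bghe qghm wwds rdlqj cwu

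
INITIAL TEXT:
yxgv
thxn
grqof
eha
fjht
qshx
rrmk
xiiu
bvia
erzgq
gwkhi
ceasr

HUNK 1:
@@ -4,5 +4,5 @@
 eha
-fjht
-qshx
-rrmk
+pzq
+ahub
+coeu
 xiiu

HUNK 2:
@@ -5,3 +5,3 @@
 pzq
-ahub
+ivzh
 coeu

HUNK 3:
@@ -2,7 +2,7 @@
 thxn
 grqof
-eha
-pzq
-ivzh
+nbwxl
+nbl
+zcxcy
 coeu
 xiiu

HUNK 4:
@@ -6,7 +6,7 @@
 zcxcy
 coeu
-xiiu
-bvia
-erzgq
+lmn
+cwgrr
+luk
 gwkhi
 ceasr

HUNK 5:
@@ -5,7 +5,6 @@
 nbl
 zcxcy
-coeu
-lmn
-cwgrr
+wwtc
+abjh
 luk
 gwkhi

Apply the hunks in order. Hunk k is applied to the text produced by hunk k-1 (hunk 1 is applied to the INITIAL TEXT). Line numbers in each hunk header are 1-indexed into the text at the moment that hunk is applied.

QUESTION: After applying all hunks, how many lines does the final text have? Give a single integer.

Hunk 1: at line 4 remove [fjht,qshx,rrmk] add [pzq,ahub,coeu] -> 12 lines: yxgv thxn grqof eha pzq ahub coeu xiiu bvia erzgq gwkhi ceasr
Hunk 2: at line 5 remove [ahub] add [ivzh] -> 12 lines: yxgv thxn grqof eha pzq ivzh coeu xiiu bvia erzgq gwkhi ceasr
Hunk 3: at line 2 remove [eha,pzq,ivzh] add [nbwxl,nbl,zcxcy] -> 12 lines: yxgv thxn grqof nbwxl nbl zcxcy coeu xiiu bvia erzgq gwkhi ceasr
Hunk 4: at line 6 remove [xiiu,bvia,erzgq] add [lmn,cwgrr,luk] -> 12 lines: yxgv thxn grqof nbwxl nbl zcxcy coeu lmn cwgrr luk gwkhi ceasr
Hunk 5: at line 5 remove [coeu,lmn,cwgrr] add [wwtc,abjh] -> 11 lines: yxgv thxn grqof nbwxl nbl zcxcy wwtc abjh luk gwkhi ceasr
Final line count: 11

Answer: 11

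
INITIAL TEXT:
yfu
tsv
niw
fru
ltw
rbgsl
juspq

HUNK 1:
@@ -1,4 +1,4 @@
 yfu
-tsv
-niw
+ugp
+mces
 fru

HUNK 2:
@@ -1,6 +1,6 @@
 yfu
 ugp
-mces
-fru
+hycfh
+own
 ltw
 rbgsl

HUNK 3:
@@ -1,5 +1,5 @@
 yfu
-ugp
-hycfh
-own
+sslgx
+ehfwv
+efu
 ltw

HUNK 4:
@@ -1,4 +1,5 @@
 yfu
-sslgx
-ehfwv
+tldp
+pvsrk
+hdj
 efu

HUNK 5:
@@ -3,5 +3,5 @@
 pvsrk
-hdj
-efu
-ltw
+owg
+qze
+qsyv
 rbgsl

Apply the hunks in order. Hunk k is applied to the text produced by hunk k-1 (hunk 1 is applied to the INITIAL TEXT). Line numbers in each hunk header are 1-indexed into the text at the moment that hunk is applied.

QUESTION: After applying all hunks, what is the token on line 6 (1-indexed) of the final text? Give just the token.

Hunk 1: at line 1 remove [tsv,niw] add [ugp,mces] -> 7 lines: yfu ugp mces fru ltw rbgsl juspq
Hunk 2: at line 1 remove [mces,fru] add [hycfh,own] -> 7 lines: yfu ugp hycfh own ltw rbgsl juspq
Hunk 3: at line 1 remove [ugp,hycfh,own] add [sslgx,ehfwv,efu] -> 7 lines: yfu sslgx ehfwv efu ltw rbgsl juspq
Hunk 4: at line 1 remove [sslgx,ehfwv] add [tldp,pvsrk,hdj] -> 8 lines: yfu tldp pvsrk hdj efu ltw rbgsl juspq
Hunk 5: at line 3 remove [hdj,efu,ltw] add [owg,qze,qsyv] -> 8 lines: yfu tldp pvsrk owg qze qsyv rbgsl juspq
Final line 6: qsyv

Answer: qsyv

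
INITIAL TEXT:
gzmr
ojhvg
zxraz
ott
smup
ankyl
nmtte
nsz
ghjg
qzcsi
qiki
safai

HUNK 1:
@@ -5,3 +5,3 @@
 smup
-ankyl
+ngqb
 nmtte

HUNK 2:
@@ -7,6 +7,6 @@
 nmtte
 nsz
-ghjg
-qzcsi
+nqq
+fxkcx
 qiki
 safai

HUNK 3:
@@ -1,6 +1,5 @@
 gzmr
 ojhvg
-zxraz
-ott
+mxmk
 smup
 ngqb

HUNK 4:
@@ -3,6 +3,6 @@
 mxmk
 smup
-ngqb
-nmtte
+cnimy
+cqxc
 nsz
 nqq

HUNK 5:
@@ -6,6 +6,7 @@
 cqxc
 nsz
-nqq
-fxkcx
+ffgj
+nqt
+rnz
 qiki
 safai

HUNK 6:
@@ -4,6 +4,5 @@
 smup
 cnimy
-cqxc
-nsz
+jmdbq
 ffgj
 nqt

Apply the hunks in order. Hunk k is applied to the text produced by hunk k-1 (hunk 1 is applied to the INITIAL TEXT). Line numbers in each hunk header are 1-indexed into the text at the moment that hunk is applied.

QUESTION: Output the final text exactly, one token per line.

Answer: gzmr
ojhvg
mxmk
smup
cnimy
jmdbq
ffgj
nqt
rnz
qiki
safai

Derivation:
Hunk 1: at line 5 remove [ankyl] add [ngqb] -> 12 lines: gzmr ojhvg zxraz ott smup ngqb nmtte nsz ghjg qzcsi qiki safai
Hunk 2: at line 7 remove [ghjg,qzcsi] add [nqq,fxkcx] -> 12 lines: gzmr ojhvg zxraz ott smup ngqb nmtte nsz nqq fxkcx qiki safai
Hunk 3: at line 1 remove [zxraz,ott] add [mxmk] -> 11 lines: gzmr ojhvg mxmk smup ngqb nmtte nsz nqq fxkcx qiki safai
Hunk 4: at line 3 remove [ngqb,nmtte] add [cnimy,cqxc] -> 11 lines: gzmr ojhvg mxmk smup cnimy cqxc nsz nqq fxkcx qiki safai
Hunk 5: at line 6 remove [nqq,fxkcx] add [ffgj,nqt,rnz] -> 12 lines: gzmr ojhvg mxmk smup cnimy cqxc nsz ffgj nqt rnz qiki safai
Hunk 6: at line 4 remove [cqxc,nsz] add [jmdbq] -> 11 lines: gzmr ojhvg mxmk smup cnimy jmdbq ffgj nqt rnz qiki safai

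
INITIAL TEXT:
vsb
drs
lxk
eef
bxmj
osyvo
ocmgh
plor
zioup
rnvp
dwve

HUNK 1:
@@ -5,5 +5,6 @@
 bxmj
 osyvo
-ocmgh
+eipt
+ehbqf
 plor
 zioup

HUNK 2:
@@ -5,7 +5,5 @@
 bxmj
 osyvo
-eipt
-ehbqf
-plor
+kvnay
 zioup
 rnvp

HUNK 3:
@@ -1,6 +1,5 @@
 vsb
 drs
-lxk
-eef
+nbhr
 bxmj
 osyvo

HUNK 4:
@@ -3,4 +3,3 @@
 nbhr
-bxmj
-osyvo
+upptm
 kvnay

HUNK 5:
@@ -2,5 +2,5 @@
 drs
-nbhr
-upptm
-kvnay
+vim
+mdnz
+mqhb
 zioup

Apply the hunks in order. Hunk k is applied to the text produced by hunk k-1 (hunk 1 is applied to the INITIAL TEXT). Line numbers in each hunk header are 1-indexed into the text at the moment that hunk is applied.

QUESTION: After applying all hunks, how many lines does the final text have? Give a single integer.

Answer: 8

Derivation:
Hunk 1: at line 5 remove [ocmgh] add [eipt,ehbqf] -> 12 lines: vsb drs lxk eef bxmj osyvo eipt ehbqf plor zioup rnvp dwve
Hunk 2: at line 5 remove [eipt,ehbqf,plor] add [kvnay] -> 10 lines: vsb drs lxk eef bxmj osyvo kvnay zioup rnvp dwve
Hunk 3: at line 1 remove [lxk,eef] add [nbhr] -> 9 lines: vsb drs nbhr bxmj osyvo kvnay zioup rnvp dwve
Hunk 4: at line 3 remove [bxmj,osyvo] add [upptm] -> 8 lines: vsb drs nbhr upptm kvnay zioup rnvp dwve
Hunk 5: at line 2 remove [nbhr,upptm,kvnay] add [vim,mdnz,mqhb] -> 8 lines: vsb drs vim mdnz mqhb zioup rnvp dwve
Final line count: 8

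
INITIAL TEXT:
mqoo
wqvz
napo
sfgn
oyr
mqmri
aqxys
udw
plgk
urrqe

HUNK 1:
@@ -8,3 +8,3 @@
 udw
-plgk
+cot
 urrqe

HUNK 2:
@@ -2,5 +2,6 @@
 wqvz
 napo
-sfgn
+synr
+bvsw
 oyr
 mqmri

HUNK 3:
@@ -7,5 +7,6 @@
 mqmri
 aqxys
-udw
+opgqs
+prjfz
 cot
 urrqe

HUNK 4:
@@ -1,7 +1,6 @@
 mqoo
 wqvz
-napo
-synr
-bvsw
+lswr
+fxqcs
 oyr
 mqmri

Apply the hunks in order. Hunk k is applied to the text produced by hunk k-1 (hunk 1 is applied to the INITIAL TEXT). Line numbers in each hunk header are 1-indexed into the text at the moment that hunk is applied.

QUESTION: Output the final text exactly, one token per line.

Answer: mqoo
wqvz
lswr
fxqcs
oyr
mqmri
aqxys
opgqs
prjfz
cot
urrqe

Derivation:
Hunk 1: at line 8 remove [plgk] add [cot] -> 10 lines: mqoo wqvz napo sfgn oyr mqmri aqxys udw cot urrqe
Hunk 2: at line 2 remove [sfgn] add [synr,bvsw] -> 11 lines: mqoo wqvz napo synr bvsw oyr mqmri aqxys udw cot urrqe
Hunk 3: at line 7 remove [udw] add [opgqs,prjfz] -> 12 lines: mqoo wqvz napo synr bvsw oyr mqmri aqxys opgqs prjfz cot urrqe
Hunk 4: at line 1 remove [napo,synr,bvsw] add [lswr,fxqcs] -> 11 lines: mqoo wqvz lswr fxqcs oyr mqmri aqxys opgqs prjfz cot urrqe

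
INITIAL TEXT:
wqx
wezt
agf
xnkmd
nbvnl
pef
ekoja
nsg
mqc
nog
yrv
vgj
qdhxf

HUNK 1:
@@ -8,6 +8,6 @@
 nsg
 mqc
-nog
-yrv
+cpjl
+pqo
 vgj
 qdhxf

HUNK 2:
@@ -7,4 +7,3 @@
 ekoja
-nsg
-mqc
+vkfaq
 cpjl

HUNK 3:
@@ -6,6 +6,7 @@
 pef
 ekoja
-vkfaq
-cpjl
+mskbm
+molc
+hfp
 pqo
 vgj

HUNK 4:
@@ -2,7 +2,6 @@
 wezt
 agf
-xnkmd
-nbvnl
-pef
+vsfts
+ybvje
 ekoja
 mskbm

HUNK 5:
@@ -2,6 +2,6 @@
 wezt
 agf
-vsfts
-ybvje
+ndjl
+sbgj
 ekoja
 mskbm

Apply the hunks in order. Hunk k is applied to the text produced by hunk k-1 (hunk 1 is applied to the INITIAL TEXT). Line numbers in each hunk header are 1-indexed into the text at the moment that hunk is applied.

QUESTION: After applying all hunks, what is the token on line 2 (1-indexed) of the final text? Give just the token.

Hunk 1: at line 8 remove [nog,yrv] add [cpjl,pqo] -> 13 lines: wqx wezt agf xnkmd nbvnl pef ekoja nsg mqc cpjl pqo vgj qdhxf
Hunk 2: at line 7 remove [nsg,mqc] add [vkfaq] -> 12 lines: wqx wezt agf xnkmd nbvnl pef ekoja vkfaq cpjl pqo vgj qdhxf
Hunk 3: at line 6 remove [vkfaq,cpjl] add [mskbm,molc,hfp] -> 13 lines: wqx wezt agf xnkmd nbvnl pef ekoja mskbm molc hfp pqo vgj qdhxf
Hunk 4: at line 2 remove [xnkmd,nbvnl,pef] add [vsfts,ybvje] -> 12 lines: wqx wezt agf vsfts ybvje ekoja mskbm molc hfp pqo vgj qdhxf
Hunk 5: at line 2 remove [vsfts,ybvje] add [ndjl,sbgj] -> 12 lines: wqx wezt agf ndjl sbgj ekoja mskbm molc hfp pqo vgj qdhxf
Final line 2: wezt

Answer: wezt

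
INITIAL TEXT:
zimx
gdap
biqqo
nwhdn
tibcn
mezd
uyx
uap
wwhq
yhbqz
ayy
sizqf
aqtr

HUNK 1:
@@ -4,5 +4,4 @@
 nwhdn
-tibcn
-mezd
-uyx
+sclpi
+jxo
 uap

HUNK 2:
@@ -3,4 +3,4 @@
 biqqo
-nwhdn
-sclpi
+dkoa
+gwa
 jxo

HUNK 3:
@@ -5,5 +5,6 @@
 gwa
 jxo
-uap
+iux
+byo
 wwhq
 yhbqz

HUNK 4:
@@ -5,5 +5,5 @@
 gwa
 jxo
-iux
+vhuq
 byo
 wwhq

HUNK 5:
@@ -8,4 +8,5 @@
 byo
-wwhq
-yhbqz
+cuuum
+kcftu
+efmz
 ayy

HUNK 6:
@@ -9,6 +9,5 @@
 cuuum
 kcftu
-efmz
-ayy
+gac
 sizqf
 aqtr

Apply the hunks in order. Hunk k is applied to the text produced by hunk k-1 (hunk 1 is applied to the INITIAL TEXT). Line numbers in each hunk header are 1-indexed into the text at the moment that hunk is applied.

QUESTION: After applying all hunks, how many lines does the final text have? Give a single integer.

Hunk 1: at line 4 remove [tibcn,mezd,uyx] add [sclpi,jxo] -> 12 lines: zimx gdap biqqo nwhdn sclpi jxo uap wwhq yhbqz ayy sizqf aqtr
Hunk 2: at line 3 remove [nwhdn,sclpi] add [dkoa,gwa] -> 12 lines: zimx gdap biqqo dkoa gwa jxo uap wwhq yhbqz ayy sizqf aqtr
Hunk 3: at line 5 remove [uap] add [iux,byo] -> 13 lines: zimx gdap biqqo dkoa gwa jxo iux byo wwhq yhbqz ayy sizqf aqtr
Hunk 4: at line 5 remove [iux] add [vhuq] -> 13 lines: zimx gdap biqqo dkoa gwa jxo vhuq byo wwhq yhbqz ayy sizqf aqtr
Hunk 5: at line 8 remove [wwhq,yhbqz] add [cuuum,kcftu,efmz] -> 14 lines: zimx gdap biqqo dkoa gwa jxo vhuq byo cuuum kcftu efmz ayy sizqf aqtr
Hunk 6: at line 9 remove [efmz,ayy] add [gac] -> 13 lines: zimx gdap biqqo dkoa gwa jxo vhuq byo cuuum kcftu gac sizqf aqtr
Final line count: 13

Answer: 13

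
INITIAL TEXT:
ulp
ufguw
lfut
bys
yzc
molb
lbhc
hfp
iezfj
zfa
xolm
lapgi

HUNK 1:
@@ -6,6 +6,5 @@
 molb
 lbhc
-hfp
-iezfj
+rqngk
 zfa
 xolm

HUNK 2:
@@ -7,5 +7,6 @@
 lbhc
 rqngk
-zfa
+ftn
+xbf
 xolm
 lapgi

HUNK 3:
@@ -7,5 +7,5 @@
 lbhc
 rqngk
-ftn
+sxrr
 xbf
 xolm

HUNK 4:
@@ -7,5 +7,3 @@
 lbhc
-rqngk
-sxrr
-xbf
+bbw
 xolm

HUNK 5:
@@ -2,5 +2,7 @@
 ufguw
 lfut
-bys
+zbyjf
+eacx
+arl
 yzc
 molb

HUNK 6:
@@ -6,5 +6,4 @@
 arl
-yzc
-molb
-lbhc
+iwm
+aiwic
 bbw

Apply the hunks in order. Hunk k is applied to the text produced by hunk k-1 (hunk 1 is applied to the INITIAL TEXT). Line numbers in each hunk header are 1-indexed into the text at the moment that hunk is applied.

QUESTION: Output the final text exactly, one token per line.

Hunk 1: at line 6 remove [hfp,iezfj] add [rqngk] -> 11 lines: ulp ufguw lfut bys yzc molb lbhc rqngk zfa xolm lapgi
Hunk 2: at line 7 remove [zfa] add [ftn,xbf] -> 12 lines: ulp ufguw lfut bys yzc molb lbhc rqngk ftn xbf xolm lapgi
Hunk 3: at line 7 remove [ftn] add [sxrr] -> 12 lines: ulp ufguw lfut bys yzc molb lbhc rqngk sxrr xbf xolm lapgi
Hunk 4: at line 7 remove [rqngk,sxrr,xbf] add [bbw] -> 10 lines: ulp ufguw lfut bys yzc molb lbhc bbw xolm lapgi
Hunk 5: at line 2 remove [bys] add [zbyjf,eacx,arl] -> 12 lines: ulp ufguw lfut zbyjf eacx arl yzc molb lbhc bbw xolm lapgi
Hunk 6: at line 6 remove [yzc,molb,lbhc] add [iwm,aiwic] -> 11 lines: ulp ufguw lfut zbyjf eacx arl iwm aiwic bbw xolm lapgi

Answer: ulp
ufguw
lfut
zbyjf
eacx
arl
iwm
aiwic
bbw
xolm
lapgi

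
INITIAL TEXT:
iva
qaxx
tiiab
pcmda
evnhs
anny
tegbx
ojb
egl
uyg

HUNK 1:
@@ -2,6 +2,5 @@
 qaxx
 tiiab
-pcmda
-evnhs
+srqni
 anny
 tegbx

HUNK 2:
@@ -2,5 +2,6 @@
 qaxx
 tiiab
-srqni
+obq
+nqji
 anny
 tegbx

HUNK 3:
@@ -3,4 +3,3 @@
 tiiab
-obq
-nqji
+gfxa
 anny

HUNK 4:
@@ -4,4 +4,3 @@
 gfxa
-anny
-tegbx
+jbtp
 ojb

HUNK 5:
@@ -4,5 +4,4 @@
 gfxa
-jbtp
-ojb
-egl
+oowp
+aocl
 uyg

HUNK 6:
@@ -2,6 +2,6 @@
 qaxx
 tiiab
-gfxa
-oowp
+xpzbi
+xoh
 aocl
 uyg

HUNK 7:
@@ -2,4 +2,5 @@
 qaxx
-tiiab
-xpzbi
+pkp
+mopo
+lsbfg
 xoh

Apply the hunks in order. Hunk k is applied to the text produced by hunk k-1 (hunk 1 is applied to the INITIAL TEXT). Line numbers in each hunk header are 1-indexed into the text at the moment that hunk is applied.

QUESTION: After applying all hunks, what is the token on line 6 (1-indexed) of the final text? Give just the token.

Hunk 1: at line 2 remove [pcmda,evnhs] add [srqni] -> 9 lines: iva qaxx tiiab srqni anny tegbx ojb egl uyg
Hunk 2: at line 2 remove [srqni] add [obq,nqji] -> 10 lines: iva qaxx tiiab obq nqji anny tegbx ojb egl uyg
Hunk 3: at line 3 remove [obq,nqji] add [gfxa] -> 9 lines: iva qaxx tiiab gfxa anny tegbx ojb egl uyg
Hunk 4: at line 4 remove [anny,tegbx] add [jbtp] -> 8 lines: iva qaxx tiiab gfxa jbtp ojb egl uyg
Hunk 5: at line 4 remove [jbtp,ojb,egl] add [oowp,aocl] -> 7 lines: iva qaxx tiiab gfxa oowp aocl uyg
Hunk 6: at line 2 remove [gfxa,oowp] add [xpzbi,xoh] -> 7 lines: iva qaxx tiiab xpzbi xoh aocl uyg
Hunk 7: at line 2 remove [tiiab,xpzbi] add [pkp,mopo,lsbfg] -> 8 lines: iva qaxx pkp mopo lsbfg xoh aocl uyg
Final line 6: xoh

Answer: xoh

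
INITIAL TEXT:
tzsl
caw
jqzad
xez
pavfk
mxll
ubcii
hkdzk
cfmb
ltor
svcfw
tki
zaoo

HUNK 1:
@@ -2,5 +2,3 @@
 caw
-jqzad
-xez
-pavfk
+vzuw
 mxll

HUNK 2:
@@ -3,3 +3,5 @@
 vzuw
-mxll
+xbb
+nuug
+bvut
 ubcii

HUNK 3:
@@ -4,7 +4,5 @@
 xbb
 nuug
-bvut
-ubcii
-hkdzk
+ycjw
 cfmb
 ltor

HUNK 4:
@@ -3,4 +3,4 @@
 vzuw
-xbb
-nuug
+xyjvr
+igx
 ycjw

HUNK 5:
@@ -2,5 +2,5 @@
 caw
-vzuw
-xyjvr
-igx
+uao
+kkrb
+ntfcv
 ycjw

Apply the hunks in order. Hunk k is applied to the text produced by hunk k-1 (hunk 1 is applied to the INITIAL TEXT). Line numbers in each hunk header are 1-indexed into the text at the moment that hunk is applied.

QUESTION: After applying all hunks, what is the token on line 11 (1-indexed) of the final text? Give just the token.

Answer: zaoo

Derivation:
Hunk 1: at line 2 remove [jqzad,xez,pavfk] add [vzuw] -> 11 lines: tzsl caw vzuw mxll ubcii hkdzk cfmb ltor svcfw tki zaoo
Hunk 2: at line 3 remove [mxll] add [xbb,nuug,bvut] -> 13 lines: tzsl caw vzuw xbb nuug bvut ubcii hkdzk cfmb ltor svcfw tki zaoo
Hunk 3: at line 4 remove [bvut,ubcii,hkdzk] add [ycjw] -> 11 lines: tzsl caw vzuw xbb nuug ycjw cfmb ltor svcfw tki zaoo
Hunk 4: at line 3 remove [xbb,nuug] add [xyjvr,igx] -> 11 lines: tzsl caw vzuw xyjvr igx ycjw cfmb ltor svcfw tki zaoo
Hunk 5: at line 2 remove [vzuw,xyjvr,igx] add [uao,kkrb,ntfcv] -> 11 lines: tzsl caw uao kkrb ntfcv ycjw cfmb ltor svcfw tki zaoo
Final line 11: zaoo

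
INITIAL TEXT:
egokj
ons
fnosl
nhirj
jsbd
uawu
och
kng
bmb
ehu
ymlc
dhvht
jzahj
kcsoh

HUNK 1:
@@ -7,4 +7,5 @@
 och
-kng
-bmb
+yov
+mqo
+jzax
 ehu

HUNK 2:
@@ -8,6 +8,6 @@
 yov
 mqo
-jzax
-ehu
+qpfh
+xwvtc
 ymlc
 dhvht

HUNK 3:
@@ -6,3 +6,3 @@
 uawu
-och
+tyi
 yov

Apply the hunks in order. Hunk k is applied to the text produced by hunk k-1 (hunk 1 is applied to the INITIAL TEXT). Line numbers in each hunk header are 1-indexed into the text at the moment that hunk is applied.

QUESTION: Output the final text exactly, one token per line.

Hunk 1: at line 7 remove [kng,bmb] add [yov,mqo,jzax] -> 15 lines: egokj ons fnosl nhirj jsbd uawu och yov mqo jzax ehu ymlc dhvht jzahj kcsoh
Hunk 2: at line 8 remove [jzax,ehu] add [qpfh,xwvtc] -> 15 lines: egokj ons fnosl nhirj jsbd uawu och yov mqo qpfh xwvtc ymlc dhvht jzahj kcsoh
Hunk 3: at line 6 remove [och] add [tyi] -> 15 lines: egokj ons fnosl nhirj jsbd uawu tyi yov mqo qpfh xwvtc ymlc dhvht jzahj kcsoh

Answer: egokj
ons
fnosl
nhirj
jsbd
uawu
tyi
yov
mqo
qpfh
xwvtc
ymlc
dhvht
jzahj
kcsoh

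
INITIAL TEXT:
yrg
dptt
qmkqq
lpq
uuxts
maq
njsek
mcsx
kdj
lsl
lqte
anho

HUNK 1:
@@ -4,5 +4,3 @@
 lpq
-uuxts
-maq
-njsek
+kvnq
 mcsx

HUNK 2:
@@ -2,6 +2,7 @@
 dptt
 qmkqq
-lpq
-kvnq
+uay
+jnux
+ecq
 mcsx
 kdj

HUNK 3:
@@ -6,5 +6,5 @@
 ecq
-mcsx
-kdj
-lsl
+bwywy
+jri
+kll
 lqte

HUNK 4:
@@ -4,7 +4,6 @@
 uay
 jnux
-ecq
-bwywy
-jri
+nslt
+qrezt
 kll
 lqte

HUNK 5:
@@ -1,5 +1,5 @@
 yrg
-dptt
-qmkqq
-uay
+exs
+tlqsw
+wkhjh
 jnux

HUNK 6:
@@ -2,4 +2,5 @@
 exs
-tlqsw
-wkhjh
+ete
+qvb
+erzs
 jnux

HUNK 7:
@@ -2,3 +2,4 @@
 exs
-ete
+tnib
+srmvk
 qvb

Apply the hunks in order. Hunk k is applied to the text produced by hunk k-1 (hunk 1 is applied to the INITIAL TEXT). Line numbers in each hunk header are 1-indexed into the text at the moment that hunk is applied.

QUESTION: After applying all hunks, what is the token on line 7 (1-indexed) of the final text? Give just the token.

Answer: jnux

Derivation:
Hunk 1: at line 4 remove [uuxts,maq,njsek] add [kvnq] -> 10 lines: yrg dptt qmkqq lpq kvnq mcsx kdj lsl lqte anho
Hunk 2: at line 2 remove [lpq,kvnq] add [uay,jnux,ecq] -> 11 lines: yrg dptt qmkqq uay jnux ecq mcsx kdj lsl lqte anho
Hunk 3: at line 6 remove [mcsx,kdj,lsl] add [bwywy,jri,kll] -> 11 lines: yrg dptt qmkqq uay jnux ecq bwywy jri kll lqte anho
Hunk 4: at line 4 remove [ecq,bwywy,jri] add [nslt,qrezt] -> 10 lines: yrg dptt qmkqq uay jnux nslt qrezt kll lqte anho
Hunk 5: at line 1 remove [dptt,qmkqq,uay] add [exs,tlqsw,wkhjh] -> 10 lines: yrg exs tlqsw wkhjh jnux nslt qrezt kll lqte anho
Hunk 6: at line 2 remove [tlqsw,wkhjh] add [ete,qvb,erzs] -> 11 lines: yrg exs ete qvb erzs jnux nslt qrezt kll lqte anho
Hunk 7: at line 2 remove [ete] add [tnib,srmvk] -> 12 lines: yrg exs tnib srmvk qvb erzs jnux nslt qrezt kll lqte anho
Final line 7: jnux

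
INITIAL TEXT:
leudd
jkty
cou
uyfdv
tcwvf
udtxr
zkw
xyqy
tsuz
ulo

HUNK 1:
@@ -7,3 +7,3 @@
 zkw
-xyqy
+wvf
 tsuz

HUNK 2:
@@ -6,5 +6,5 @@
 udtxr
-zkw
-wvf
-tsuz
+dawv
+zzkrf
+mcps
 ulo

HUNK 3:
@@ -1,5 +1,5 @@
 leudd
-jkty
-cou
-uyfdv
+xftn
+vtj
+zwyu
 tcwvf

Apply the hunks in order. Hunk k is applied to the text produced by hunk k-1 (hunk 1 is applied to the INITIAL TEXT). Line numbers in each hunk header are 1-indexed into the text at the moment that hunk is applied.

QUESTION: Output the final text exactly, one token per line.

Answer: leudd
xftn
vtj
zwyu
tcwvf
udtxr
dawv
zzkrf
mcps
ulo

Derivation:
Hunk 1: at line 7 remove [xyqy] add [wvf] -> 10 lines: leudd jkty cou uyfdv tcwvf udtxr zkw wvf tsuz ulo
Hunk 2: at line 6 remove [zkw,wvf,tsuz] add [dawv,zzkrf,mcps] -> 10 lines: leudd jkty cou uyfdv tcwvf udtxr dawv zzkrf mcps ulo
Hunk 3: at line 1 remove [jkty,cou,uyfdv] add [xftn,vtj,zwyu] -> 10 lines: leudd xftn vtj zwyu tcwvf udtxr dawv zzkrf mcps ulo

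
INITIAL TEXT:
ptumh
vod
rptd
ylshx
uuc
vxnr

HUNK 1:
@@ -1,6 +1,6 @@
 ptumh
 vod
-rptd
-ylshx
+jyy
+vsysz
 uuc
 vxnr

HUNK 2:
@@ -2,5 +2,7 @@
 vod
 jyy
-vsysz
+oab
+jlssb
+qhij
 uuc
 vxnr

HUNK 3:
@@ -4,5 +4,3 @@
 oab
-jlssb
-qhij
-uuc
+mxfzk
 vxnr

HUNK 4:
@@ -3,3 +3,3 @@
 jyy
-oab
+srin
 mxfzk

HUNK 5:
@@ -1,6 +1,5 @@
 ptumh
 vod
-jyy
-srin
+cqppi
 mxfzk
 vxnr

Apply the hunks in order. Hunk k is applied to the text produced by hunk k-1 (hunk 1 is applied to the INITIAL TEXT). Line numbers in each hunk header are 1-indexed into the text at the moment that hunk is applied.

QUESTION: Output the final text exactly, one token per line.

Answer: ptumh
vod
cqppi
mxfzk
vxnr

Derivation:
Hunk 1: at line 1 remove [rptd,ylshx] add [jyy,vsysz] -> 6 lines: ptumh vod jyy vsysz uuc vxnr
Hunk 2: at line 2 remove [vsysz] add [oab,jlssb,qhij] -> 8 lines: ptumh vod jyy oab jlssb qhij uuc vxnr
Hunk 3: at line 4 remove [jlssb,qhij,uuc] add [mxfzk] -> 6 lines: ptumh vod jyy oab mxfzk vxnr
Hunk 4: at line 3 remove [oab] add [srin] -> 6 lines: ptumh vod jyy srin mxfzk vxnr
Hunk 5: at line 1 remove [jyy,srin] add [cqppi] -> 5 lines: ptumh vod cqppi mxfzk vxnr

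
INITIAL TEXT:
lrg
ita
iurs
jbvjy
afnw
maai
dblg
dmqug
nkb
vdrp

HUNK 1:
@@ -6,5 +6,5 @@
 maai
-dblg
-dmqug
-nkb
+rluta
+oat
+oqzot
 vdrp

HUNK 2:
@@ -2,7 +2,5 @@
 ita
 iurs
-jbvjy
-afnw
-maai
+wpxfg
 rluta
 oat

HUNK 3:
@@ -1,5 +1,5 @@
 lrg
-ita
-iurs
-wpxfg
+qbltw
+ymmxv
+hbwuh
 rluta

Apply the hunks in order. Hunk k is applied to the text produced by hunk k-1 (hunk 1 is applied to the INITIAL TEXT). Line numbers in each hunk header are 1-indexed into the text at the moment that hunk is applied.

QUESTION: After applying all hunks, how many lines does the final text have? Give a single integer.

Hunk 1: at line 6 remove [dblg,dmqug,nkb] add [rluta,oat,oqzot] -> 10 lines: lrg ita iurs jbvjy afnw maai rluta oat oqzot vdrp
Hunk 2: at line 2 remove [jbvjy,afnw,maai] add [wpxfg] -> 8 lines: lrg ita iurs wpxfg rluta oat oqzot vdrp
Hunk 3: at line 1 remove [ita,iurs,wpxfg] add [qbltw,ymmxv,hbwuh] -> 8 lines: lrg qbltw ymmxv hbwuh rluta oat oqzot vdrp
Final line count: 8

Answer: 8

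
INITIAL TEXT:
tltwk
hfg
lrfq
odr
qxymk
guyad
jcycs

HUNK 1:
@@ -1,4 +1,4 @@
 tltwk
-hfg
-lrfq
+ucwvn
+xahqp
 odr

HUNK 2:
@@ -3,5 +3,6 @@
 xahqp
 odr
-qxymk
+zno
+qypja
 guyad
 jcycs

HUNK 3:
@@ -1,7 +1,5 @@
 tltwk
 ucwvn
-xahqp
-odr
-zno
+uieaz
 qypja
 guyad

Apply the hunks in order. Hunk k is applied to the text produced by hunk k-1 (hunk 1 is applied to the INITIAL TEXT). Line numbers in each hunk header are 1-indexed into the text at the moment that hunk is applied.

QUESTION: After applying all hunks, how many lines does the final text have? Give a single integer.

Answer: 6

Derivation:
Hunk 1: at line 1 remove [hfg,lrfq] add [ucwvn,xahqp] -> 7 lines: tltwk ucwvn xahqp odr qxymk guyad jcycs
Hunk 2: at line 3 remove [qxymk] add [zno,qypja] -> 8 lines: tltwk ucwvn xahqp odr zno qypja guyad jcycs
Hunk 3: at line 1 remove [xahqp,odr,zno] add [uieaz] -> 6 lines: tltwk ucwvn uieaz qypja guyad jcycs
Final line count: 6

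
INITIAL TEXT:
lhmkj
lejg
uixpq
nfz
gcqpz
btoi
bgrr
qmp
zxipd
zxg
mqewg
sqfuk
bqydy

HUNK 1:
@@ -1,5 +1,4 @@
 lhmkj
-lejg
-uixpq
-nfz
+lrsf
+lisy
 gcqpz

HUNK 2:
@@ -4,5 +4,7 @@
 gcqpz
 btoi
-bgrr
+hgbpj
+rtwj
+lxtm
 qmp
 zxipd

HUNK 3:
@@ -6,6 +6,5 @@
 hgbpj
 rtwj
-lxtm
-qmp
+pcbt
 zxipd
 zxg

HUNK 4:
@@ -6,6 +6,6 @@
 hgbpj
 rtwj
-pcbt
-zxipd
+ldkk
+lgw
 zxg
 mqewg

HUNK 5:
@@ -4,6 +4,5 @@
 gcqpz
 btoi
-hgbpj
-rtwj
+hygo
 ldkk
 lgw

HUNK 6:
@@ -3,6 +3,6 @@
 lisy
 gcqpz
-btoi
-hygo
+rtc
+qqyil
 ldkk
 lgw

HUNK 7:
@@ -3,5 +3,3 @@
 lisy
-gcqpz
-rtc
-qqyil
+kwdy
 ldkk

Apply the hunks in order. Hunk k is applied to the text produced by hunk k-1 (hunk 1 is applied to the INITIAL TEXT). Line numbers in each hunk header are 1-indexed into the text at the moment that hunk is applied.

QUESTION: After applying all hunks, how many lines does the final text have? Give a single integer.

Answer: 10

Derivation:
Hunk 1: at line 1 remove [lejg,uixpq,nfz] add [lrsf,lisy] -> 12 lines: lhmkj lrsf lisy gcqpz btoi bgrr qmp zxipd zxg mqewg sqfuk bqydy
Hunk 2: at line 4 remove [bgrr] add [hgbpj,rtwj,lxtm] -> 14 lines: lhmkj lrsf lisy gcqpz btoi hgbpj rtwj lxtm qmp zxipd zxg mqewg sqfuk bqydy
Hunk 3: at line 6 remove [lxtm,qmp] add [pcbt] -> 13 lines: lhmkj lrsf lisy gcqpz btoi hgbpj rtwj pcbt zxipd zxg mqewg sqfuk bqydy
Hunk 4: at line 6 remove [pcbt,zxipd] add [ldkk,lgw] -> 13 lines: lhmkj lrsf lisy gcqpz btoi hgbpj rtwj ldkk lgw zxg mqewg sqfuk bqydy
Hunk 5: at line 4 remove [hgbpj,rtwj] add [hygo] -> 12 lines: lhmkj lrsf lisy gcqpz btoi hygo ldkk lgw zxg mqewg sqfuk bqydy
Hunk 6: at line 3 remove [btoi,hygo] add [rtc,qqyil] -> 12 lines: lhmkj lrsf lisy gcqpz rtc qqyil ldkk lgw zxg mqewg sqfuk bqydy
Hunk 7: at line 3 remove [gcqpz,rtc,qqyil] add [kwdy] -> 10 lines: lhmkj lrsf lisy kwdy ldkk lgw zxg mqewg sqfuk bqydy
Final line count: 10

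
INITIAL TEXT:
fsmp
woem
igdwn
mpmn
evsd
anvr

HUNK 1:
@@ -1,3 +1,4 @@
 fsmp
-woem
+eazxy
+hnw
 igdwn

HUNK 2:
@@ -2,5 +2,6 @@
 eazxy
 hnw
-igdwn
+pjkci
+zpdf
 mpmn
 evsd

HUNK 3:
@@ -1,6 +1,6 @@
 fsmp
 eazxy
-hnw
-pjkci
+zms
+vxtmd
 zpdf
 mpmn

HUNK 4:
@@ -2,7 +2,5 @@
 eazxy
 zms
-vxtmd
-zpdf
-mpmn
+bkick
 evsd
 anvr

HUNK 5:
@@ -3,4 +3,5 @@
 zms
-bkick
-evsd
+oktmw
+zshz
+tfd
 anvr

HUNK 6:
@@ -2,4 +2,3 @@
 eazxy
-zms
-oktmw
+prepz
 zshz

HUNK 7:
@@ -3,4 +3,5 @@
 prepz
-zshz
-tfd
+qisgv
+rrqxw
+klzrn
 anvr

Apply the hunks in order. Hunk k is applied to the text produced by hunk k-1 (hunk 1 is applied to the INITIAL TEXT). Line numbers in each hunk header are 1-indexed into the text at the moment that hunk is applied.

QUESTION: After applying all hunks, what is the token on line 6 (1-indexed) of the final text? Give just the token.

Answer: klzrn

Derivation:
Hunk 1: at line 1 remove [woem] add [eazxy,hnw] -> 7 lines: fsmp eazxy hnw igdwn mpmn evsd anvr
Hunk 2: at line 2 remove [igdwn] add [pjkci,zpdf] -> 8 lines: fsmp eazxy hnw pjkci zpdf mpmn evsd anvr
Hunk 3: at line 1 remove [hnw,pjkci] add [zms,vxtmd] -> 8 lines: fsmp eazxy zms vxtmd zpdf mpmn evsd anvr
Hunk 4: at line 2 remove [vxtmd,zpdf,mpmn] add [bkick] -> 6 lines: fsmp eazxy zms bkick evsd anvr
Hunk 5: at line 3 remove [bkick,evsd] add [oktmw,zshz,tfd] -> 7 lines: fsmp eazxy zms oktmw zshz tfd anvr
Hunk 6: at line 2 remove [zms,oktmw] add [prepz] -> 6 lines: fsmp eazxy prepz zshz tfd anvr
Hunk 7: at line 3 remove [zshz,tfd] add [qisgv,rrqxw,klzrn] -> 7 lines: fsmp eazxy prepz qisgv rrqxw klzrn anvr
Final line 6: klzrn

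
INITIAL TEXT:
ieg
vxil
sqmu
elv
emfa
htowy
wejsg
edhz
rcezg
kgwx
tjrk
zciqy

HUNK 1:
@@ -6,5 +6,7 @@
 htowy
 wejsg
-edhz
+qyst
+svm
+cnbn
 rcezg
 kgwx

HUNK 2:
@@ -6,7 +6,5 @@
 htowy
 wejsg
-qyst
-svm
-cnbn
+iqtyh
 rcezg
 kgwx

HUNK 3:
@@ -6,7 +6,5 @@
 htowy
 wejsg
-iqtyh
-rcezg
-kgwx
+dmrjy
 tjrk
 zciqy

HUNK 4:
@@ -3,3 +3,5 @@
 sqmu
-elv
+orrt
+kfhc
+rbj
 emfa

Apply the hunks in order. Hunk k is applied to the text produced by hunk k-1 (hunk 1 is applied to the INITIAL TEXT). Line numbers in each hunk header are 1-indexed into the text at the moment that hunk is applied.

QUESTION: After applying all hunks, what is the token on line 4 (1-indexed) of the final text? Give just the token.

Answer: orrt

Derivation:
Hunk 1: at line 6 remove [edhz] add [qyst,svm,cnbn] -> 14 lines: ieg vxil sqmu elv emfa htowy wejsg qyst svm cnbn rcezg kgwx tjrk zciqy
Hunk 2: at line 6 remove [qyst,svm,cnbn] add [iqtyh] -> 12 lines: ieg vxil sqmu elv emfa htowy wejsg iqtyh rcezg kgwx tjrk zciqy
Hunk 3: at line 6 remove [iqtyh,rcezg,kgwx] add [dmrjy] -> 10 lines: ieg vxil sqmu elv emfa htowy wejsg dmrjy tjrk zciqy
Hunk 4: at line 3 remove [elv] add [orrt,kfhc,rbj] -> 12 lines: ieg vxil sqmu orrt kfhc rbj emfa htowy wejsg dmrjy tjrk zciqy
Final line 4: orrt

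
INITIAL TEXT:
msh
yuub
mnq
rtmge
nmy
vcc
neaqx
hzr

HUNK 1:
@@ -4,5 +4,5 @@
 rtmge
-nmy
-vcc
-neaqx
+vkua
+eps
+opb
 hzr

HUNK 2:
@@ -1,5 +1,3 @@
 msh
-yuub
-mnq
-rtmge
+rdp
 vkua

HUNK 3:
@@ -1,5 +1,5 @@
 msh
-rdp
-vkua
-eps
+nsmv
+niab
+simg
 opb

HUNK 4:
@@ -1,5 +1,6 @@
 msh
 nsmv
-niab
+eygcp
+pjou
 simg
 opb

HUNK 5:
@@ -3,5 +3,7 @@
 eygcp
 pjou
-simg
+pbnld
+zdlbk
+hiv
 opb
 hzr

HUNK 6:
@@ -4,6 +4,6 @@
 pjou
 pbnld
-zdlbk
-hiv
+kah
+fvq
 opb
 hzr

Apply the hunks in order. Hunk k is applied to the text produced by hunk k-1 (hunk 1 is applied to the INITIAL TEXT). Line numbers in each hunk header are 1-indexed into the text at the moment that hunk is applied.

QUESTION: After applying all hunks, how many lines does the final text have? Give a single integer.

Hunk 1: at line 4 remove [nmy,vcc,neaqx] add [vkua,eps,opb] -> 8 lines: msh yuub mnq rtmge vkua eps opb hzr
Hunk 2: at line 1 remove [yuub,mnq,rtmge] add [rdp] -> 6 lines: msh rdp vkua eps opb hzr
Hunk 3: at line 1 remove [rdp,vkua,eps] add [nsmv,niab,simg] -> 6 lines: msh nsmv niab simg opb hzr
Hunk 4: at line 1 remove [niab] add [eygcp,pjou] -> 7 lines: msh nsmv eygcp pjou simg opb hzr
Hunk 5: at line 3 remove [simg] add [pbnld,zdlbk,hiv] -> 9 lines: msh nsmv eygcp pjou pbnld zdlbk hiv opb hzr
Hunk 6: at line 4 remove [zdlbk,hiv] add [kah,fvq] -> 9 lines: msh nsmv eygcp pjou pbnld kah fvq opb hzr
Final line count: 9

Answer: 9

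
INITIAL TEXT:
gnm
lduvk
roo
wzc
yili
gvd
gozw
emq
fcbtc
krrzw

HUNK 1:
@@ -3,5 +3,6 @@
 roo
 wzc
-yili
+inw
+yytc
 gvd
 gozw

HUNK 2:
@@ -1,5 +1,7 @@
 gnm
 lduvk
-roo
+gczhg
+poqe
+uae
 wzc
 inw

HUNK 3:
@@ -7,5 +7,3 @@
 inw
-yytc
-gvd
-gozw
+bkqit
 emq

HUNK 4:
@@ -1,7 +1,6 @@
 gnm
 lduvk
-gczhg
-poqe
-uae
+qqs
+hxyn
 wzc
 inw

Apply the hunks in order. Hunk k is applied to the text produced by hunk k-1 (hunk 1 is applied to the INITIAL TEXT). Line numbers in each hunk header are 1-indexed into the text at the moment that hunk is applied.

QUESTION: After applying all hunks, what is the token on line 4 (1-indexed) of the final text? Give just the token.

Answer: hxyn

Derivation:
Hunk 1: at line 3 remove [yili] add [inw,yytc] -> 11 lines: gnm lduvk roo wzc inw yytc gvd gozw emq fcbtc krrzw
Hunk 2: at line 1 remove [roo] add [gczhg,poqe,uae] -> 13 lines: gnm lduvk gczhg poqe uae wzc inw yytc gvd gozw emq fcbtc krrzw
Hunk 3: at line 7 remove [yytc,gvd,gozw] add [bkqit] -> 11 lines: gnm lduvk gczhg poqe uae wzc inw bkqit emq fcbtc krrzw
Hunk 4: at line 1 remove [gczhg,poqe,uae] add [qqs,hxyn] -> 10 lines: gnm lduvk qqs hxyn wzc inw bkqit emq fcbtc krrzw
Final line 4: hxyn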